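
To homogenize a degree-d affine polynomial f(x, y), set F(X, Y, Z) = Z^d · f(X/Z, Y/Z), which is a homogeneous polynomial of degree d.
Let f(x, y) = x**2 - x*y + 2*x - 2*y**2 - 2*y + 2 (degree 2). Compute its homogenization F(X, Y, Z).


F(X, Y, Z) = X**2 - X*Y + 2*X*Z - 2*Y**2 - 2*Y*Z + 2*Z**2

deg(f) = 2.
Substitute x = X/Z, y = Y/Z into f, then multiply by Z^2.
  monomial 1·x^2·y^0 ↦ 1·X^2·Y^0·Z^0.
  monomial -1·x^1·y^1 ↦ -1·X^1·Y^1·Z^0.
  monomial 2·x^1·y^0 ↦ 2·X^1·Y^0·Z^1.
  monomial -2·x^0·y^2 ↦ -2·X^0·Y^2·Z^0.
  monomial -2·x^0·y^1 ↦ -2·X^0·Y^1·Z^1.
  monomial 2·x^0·y^0 ↦ 2·X^0·Y^0·Z^2.
Collecting: F(X, Y, Z) = X**2 - X*Y + 2*X*Z - 2*Y**2 - 2*Y*Z + 2*Z**2.


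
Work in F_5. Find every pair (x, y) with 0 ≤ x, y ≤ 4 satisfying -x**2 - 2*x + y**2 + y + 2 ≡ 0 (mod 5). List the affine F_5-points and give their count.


Affine F_5-points: {(1, 2), (2, 2), (4, 1), (4, 3)}; count = 4.

For each of the 25 pairs (x, y) ∈ F_5², evaluate f(x, y) mod 5. Record the zeros.
  x = 0: [0↦2, 1↦4, 2↦3, 3↦4, 4↦2]  zeros at y ∈ ∅
  x = 1: [0↦4, 1↦1, 2↦0, 3↦1, 4↦4]  zeros at y ∈ {2}
  x = 2: [0↦4, 1↦1, 2↦0, 3↦1, 4↦4]  zeros at y ∈ {2}
  x = 3: [0↦2, 1↦4, 2↦3, 3↦4, 4↦2]  zeros at y ∈ ∅
  x = 4: [0↦3, 1↦0, 2↦4, 3↦0, 4↦3]  zeros at y ∈ {1, 3}
Collecting zeros: affine points = {(1, 2), (2, 2), (4, 1), (4, 3)}.
Total count |C(F_5)_aff| = 4.


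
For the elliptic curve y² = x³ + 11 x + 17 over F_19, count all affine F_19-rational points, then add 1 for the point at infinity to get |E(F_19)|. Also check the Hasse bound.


Affine points = {(0, 6), (0, 13), (2, 3), (2, 16), (3, 1), (3, 18), (4, 7), (4, 12), (5, 8), (5, 11), (7, 0), (8, 3), (8, 16), (9, 3), (9, 16), (10, 5), (10, 14), (11, 5), (11, 14), (13, 1), (13, 18), (15, 2), (15, 17), (17, 5), (17, 14), (18, 9), (18, 10)}; affine count = 27; |E(F_19)| = 28.

Discriminant check: Δ ∝ 4a³ + 27b² = 4·11³ + 27·17² = 4·1331 + 27·289 ≡ 17 (mod 19). Nonzero ⇒ E is nonsingular.
For each x ∈ F_19, compute rhs = x³ + 11·x + 17 mod 19, then count y ∈ F_19 with y² ≡ rhs.
  x = 0: rhs = 17, matching y values: 6, 13 (2 points).
  x = 1: rhs = 10, matching y values: none (0 points).
  x = 2: rhs = 9, matching y values: 3, 16 (2 points).
  x = 3: rhs = 1, matching y values: 1, 18 (2 points).
  x = 4: rhs = 11, matching y values: 7, 12 (2 points).
  x = 5: rhs = 7, matching y values: 8, 11 (2 points).
  x = 6: rhs = 14, matching y values: none (0 points).
  x = 7: rhs = 0, matching y values: 0 (1 points).
  x = 8: rhs = 9, matching y values: 3, 16 (2 points).
  x = 9: rhs = 9, matching y values: 3, 16 (2 points).
  x = 10: rhs = 6, matching y values: 5, 14 (2 points).
  x = 11: rhs = 6, matching y values: 5, 14 (2 points).
  x = 12: rhs = 15, matching y values: none (0 points).
  x = 13: rhs = 1, matching y values: 1, 18 (2 points).
  x = 14: rhs = 8, matching y values: none (0 points).
  x = 15: rhs = 4, matching y values: 2, 17 (2 points).
  x = 16: rhs = 14, matching y values: none (0 points).
  x = 17: rhs = 6, matching y values: 5, 14 (2 points).
  x = 18: rhs = 5, matching y values: 9, 10 (2 points).
Total affine count: 27.
Full point count |E(F_19)| = 27 + 1 = 28.
Hasse bound: |28 − (19+1)| = |8| = 8 ≤ 2√19 ≈ 8.7178 ✓.


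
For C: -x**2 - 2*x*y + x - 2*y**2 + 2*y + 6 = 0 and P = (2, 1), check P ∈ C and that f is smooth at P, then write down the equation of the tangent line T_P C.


Tangent line at P: -5*x - 6*y + 16 = 0.

Step 1: f(2, 1) = 0, so P lies on C.
Step 2: partial derivatives
  f_x(x, y) = -2*x - 2*y + 1, f_y(x, y) = -2*x - 4*y + 2.
  f_x(P) = -5, f_y(P) = -6 (gradient nonzero, so P is smooth).
Step 3: tangent line at P: -5·(x − 2) + -6·(y − 1) = 0.
Expanding: -5*x - 6*y + 16 = 0.


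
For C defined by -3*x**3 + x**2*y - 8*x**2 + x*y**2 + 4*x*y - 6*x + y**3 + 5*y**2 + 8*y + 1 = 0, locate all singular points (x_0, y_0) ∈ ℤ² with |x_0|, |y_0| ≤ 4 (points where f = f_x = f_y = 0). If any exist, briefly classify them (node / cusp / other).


Singular points: {(-1, -1)}; classification: cusp.

Compute partial derivatives:
  f_x = -9*x**2 + 2*x*y - 16*x + y**2 + 4*y - 6.
  f_y = x**2 + 2*x*y + 4*x + 3*y**2 + 10*y + 8.
Scan x_0 ∈ {−4, ..., 4}. For each x_0, f_y(x_0, y) is a polynomial in y; find its integer roots y ∈ {−4, ..., 4}, then test f_x and f at those candidates.
  x = -4: f_y(-4, y) = 3*y**2 + 2*y + 8; no integer root y with |y| ≤ 4.
  x = -3: f_y(-3, y) = 3*y**2 + 4*y + 5; no integer root y with |y| ≤ 4.
  x = -2: f_y(-2, y) = 3*y**2 + 6*y + 4; no integer root y with |y| ≤ 4.
  x = -1: f_y(-1, y) = 3*y**2 + 8*y + 5; vanishes at y ∈ {-1}. (-1, -1): f_x = 0, f = 0 — SINGULAR.
  x = 0: f_y(0, y) = 3*y**2 + 10*y + 8; vanishes at y ∈ {-2}. (0, -2): f_x = -10 ≠ 0.
  x = 1: f_y(1, y) = 3*y**2 + 12*y + 13; no integer root y with |y| ≤ 4.
  x = 2: f_y(2, y) = 3*y**2 + 14*y + 20; no integer root y with |y| ≤ 4.
  x = 3: f_y(3, y) = 3*y**2 + 16*y + 29; no integer root y with |y| ≤ 4.
  x = 4: f_y(4, y) = 3*y**2 + 18*y + 40; no integer root y with |y| ≤ 4.
Only singular point on the grid: (-1, -1).
Classify: substitute x = -1 + u, y = -1 + v and expand: f = -3*u**3 + u**2*v + u*v**2 + v**3 + v**2.
No constant or linear terms (consistent with a singular point). Quadratic part: v**2. Cubic part: -3*u**3 + u**2*v + u*v**2 + v**3.
The quadratic part v**2 is a perfect square, so there is a single (double) tangent line v = 0, i.e. y = -1. Restricting the cubic part to that line (v = 0) leaves -3*u**3 ≠ 0, so f is not divisible by v and the branch is v² ≈ 3*u**3 to lowest order — this is a cusp.
Classification: cusp.


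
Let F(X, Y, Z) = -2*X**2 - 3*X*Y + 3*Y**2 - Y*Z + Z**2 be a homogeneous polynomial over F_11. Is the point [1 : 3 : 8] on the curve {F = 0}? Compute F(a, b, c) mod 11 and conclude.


F(1,3,8) ≡ 1 (mod 11); P is NOT on the curve.

Evaluate F(1, 3, 8) term-by-term (mod 11).
  -2*X**2 ↦ -2·1·1·1 = -2
  -3*X*Y ↦ -3·1·3·1 = -9
  3*Y**2 ↦ 3·1·9·1 = 27
  -Y*Z ↦ -1·1·3·8 = -24
  Z**2 ↦ 1·1·1·64 = 64
Sum: F(1, 3, 8) = (-2) + (-9) + (27) + (-24) + (64) = 56.
Reducing mod 11: 56 ≡ 1 (mod 11).
Since F(a, b, c) ≡ 1 ≠ 0 (mod 11), P does NOT lie on the curve.


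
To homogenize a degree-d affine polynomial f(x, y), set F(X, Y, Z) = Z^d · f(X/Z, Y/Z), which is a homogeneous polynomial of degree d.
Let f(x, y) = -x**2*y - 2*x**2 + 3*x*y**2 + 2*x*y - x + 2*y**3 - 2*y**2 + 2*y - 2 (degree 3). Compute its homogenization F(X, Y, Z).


F(X, Y, Z) = -X**2*Y - 2*X**2*Z + 3*X*Y**2 + 2*X*Y*Z - X*Z**2 + 2*Y**3 - 2*Y**2*Z + 2*Y*Z**2 - 2*Z**3

deg(f) = 3.
Substitute x = X/Z, y = Y/Z into f, then multiply by Z^3.
  monomial -1·x^2·y^1 ↦ -1·X^2·Y^1·Z^0.
  monomial -2·x^2·y^0 ↦ -2·X^2·Y^0·Z^1.
  monomial 3·x^1·y^2 ↦ 3·X^1·Y^2·Z^0.
  monomial 2·x^1·y^1 ↦ 2·X^1·Y^1·Z^1.
  monomial -1·x^1·y^0 ↦ -1·X^1·Y^0·Z^2.
  monomial 2·x^0·y^3 ↦ 2·X^0·Y^3·Z^0.
  monomial -2·x^0·y^2 ↦ -2·X^0·Y^2·Z^1.
  monomial 2·x^0·y^1 ↦ 2·X^0·Y^1·Z^2.
  monomial -2·x^0·y^0 ↦ -2·X^0·Y^0·Z^3.
Collecting: F(X, Y, Z) = -X**2*Y - 2*X**2*Z + 3*X*Y**2 + 2*X*Y*Z - X*Z**2 + 2*Y**3 - 2*Y**2*Z + 2*Y*Z**2 - 2*Z**3.


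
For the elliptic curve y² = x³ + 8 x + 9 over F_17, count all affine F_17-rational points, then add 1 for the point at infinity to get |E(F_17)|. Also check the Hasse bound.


Affine points = {(0, 3), (0, 14), (1, 1), (1, 16), (2, 4), (2, 13), (3, 3), (3, 14), (5, 2), (5, 15), (6, 1), (6, 16), (7, 0), (10, 1), (10, 16), (11, 0), (13, 7), (13, 10), (14, 3), (14, 14), (15, 6), (15, 11), (16, 0)}; affine count = 23; |E(F_17)| = 24.

Discriminant check: Δ ∝ 4a³ + 27b² = 4·8³ + 27·9² = 4·512 + 27·81 ≡ 2 (mod 17). Nonzero ⇒ E is nonsingular.
For each x ∈ F_17, compute rhs = x³ + 8·x + 9 mod 17, then count y ∈ F_17 with y² ≡ rhs.
  x = 0: rhs = 9, matching y values: 3, 14 (2 points).
  x = 1: rhs = 1, matching y values: 1, 16 (2 points).
  x = 2: rhs = 16, matching y values: 4, 13 (2 points).
  x = 3: rhs = 9, matching y values: 3, 14 (2 points).
  x = 4: rhs = 3, matching y values: none (0 points).
  x = 5: rhs = 4, matching y values: 2, 15 (2 points).
  x = 6: rhs = 1, matching y values: 1, 16 (2 points).
  x = 7: rhs = 0, matching y values: 0 (1 points).
  x = 8: rhs = 7, matching y values: none (0 points).
  x = 9: rhs = 11, matching y values: none (0 points).
  x = 10: rhs = 1, matching y values: 1, 16 (2 points).
  x = 11: rhs = 0, matching y values: 0 (1 points).
  x = 12: rhs = 14, matching y values: none (0 points).
  x = 13: rhs = 15, matching y values: 7, 10 (2 points).
  x = 14: rhs = 9, matching y values: 3, 14 (2 points).
  x = 15: rhs = 2, matching y values: 6, 11 (2 points).
  x = 16: rhs = 0, matching y values: 0 (1 points).
Total affine count: 23.
Full point count |E(F_17)| = 23 + 1 = 24.
Hasse bound: |24 − (17+1)| = |6| = 6 ≤ 2√17 ≈ 8.2462 ✓.


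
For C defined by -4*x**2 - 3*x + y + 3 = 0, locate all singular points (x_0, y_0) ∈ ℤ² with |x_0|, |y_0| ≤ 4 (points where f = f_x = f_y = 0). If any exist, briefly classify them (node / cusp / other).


No singular points in the scanned grid; C is smooth there.

Compute partial derivatives:
  f_x = -8*x - 3.
  f_y = 1.
f_y = 1 is a nonzero constant, so f_y never vanishes: no point (x, y) can satisfy f = f_x = f_y = 0. In particular no (x, y) ∈ {−4, ..., 4}² is singular; the curve is smooth.


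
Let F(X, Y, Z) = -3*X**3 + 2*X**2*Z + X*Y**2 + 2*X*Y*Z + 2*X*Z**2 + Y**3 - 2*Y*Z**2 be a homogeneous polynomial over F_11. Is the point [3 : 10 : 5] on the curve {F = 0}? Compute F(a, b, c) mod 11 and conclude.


F(3,10,5) ≡ 5 (mod 11); P is NOT on the curve.

Evaluate F(3, 10, 5) term-by-term (mod 11).
  -3*X**3 ↦ -3·27·1·1 = -81
  2*X**2*Z ↦ 2·9·1·5 = 90
  X*Y**2 ↦ 1·3·100·1 = 300
  2*X*Y*Z ↦ 2·3·10·5 = 300
  2*X*Z**2 ↦ 2·3·1·25 = 150
  Y**3 ↦ 1·1·1000·1 = 1000
  -2*Y*Z**2 ↦ -2·1·10·25 = -500
Sum: F(3, 10, 5) = (-81) + (90) + (300) + (300) + (150) + (1000) + (-500) = 1259.
Reducing mod 11: 1259 ≡ 5 (mod 11).
Since F(a, b, c) ≡ 5 ≠ 0 (mod 11), P does NOT lie on the curve.


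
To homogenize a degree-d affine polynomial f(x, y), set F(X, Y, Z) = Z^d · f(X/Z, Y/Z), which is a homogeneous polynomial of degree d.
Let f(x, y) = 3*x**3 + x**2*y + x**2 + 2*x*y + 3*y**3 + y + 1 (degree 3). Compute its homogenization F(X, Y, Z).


F(X, Y, Z) = 3*X**3 + X**2*Y + X**2*Z + 2*X*Y*Z + 3*Y**3 + Y*Z**2 + Z**3

deg(f) = 3.
Substitute x = X/Z, y = Y/Z into f, then multiply by Z^3.
  monomial 3·x^3·y^0 ↦ 3·X^3·Y^0·Z^0.
  monomial 1·x^2·y^1 ↦ 1·X^2·Y^1·Z^0.
  monomial 1·x^2·y^0 ↦ 1·X^2·Y^0·Z^1.
  monomial 2·x^1·y^1 ↦ 2·X^1·Y^1·Z^1.
  monomial 3·x^0·y^3 ↦ 3·X^0·Y^3·Z^0.
  monomial 1·x^0·y^1 ↦ 1·X^0·Y^1·Z^2.
  monomial 1·x^0·y^0 ↦ 1·X^0·Y^0·Z^3.
Collecting: F(X, Y, Z) = 3*X**3 + X**2*Y + X**2*Z + 2*X*Y*Z + 3*Y**3 + Y*Z**2 + Z**3.


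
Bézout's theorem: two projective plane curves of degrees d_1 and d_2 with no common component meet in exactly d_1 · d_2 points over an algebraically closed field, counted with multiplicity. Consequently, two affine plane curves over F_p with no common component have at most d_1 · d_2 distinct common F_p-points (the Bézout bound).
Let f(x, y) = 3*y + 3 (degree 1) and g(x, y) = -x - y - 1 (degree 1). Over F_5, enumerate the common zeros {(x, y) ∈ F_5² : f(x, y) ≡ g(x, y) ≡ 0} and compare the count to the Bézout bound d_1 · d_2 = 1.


Common zeros: {(0, 4)}; count = 1; Bézout bound = 1.

deg(f) = 1, deg(g) = 1, so Bézout bound = 1.
Scan x ∈ F_5. For each x, list the y ∈ F_5 with f(x, y) ≡ 0 and those with g(x, y) ≡ 0 (mod 5); the common zeros in that column are the intersection.
  x = 0: f ≡ 0 at y ∈ {4}; g ≡ 0 at y ∈ {4}; common: {4}.
  x = 1: f ≡ 0 at y ∈ {4}; g ≡ 0 at y ∈ {3}; common: ∅.
  x = 2: f ≡ 0 at y ∈ {4}; g ≡ 0 at y ∈ {2}; common: ∅.
  x = 3: f ≡ 0 at y ∈ {4}; g ≡ 0 at y ∈ {1}; common: ∅.
  x = 4: f ≡ 0 at y ∈ {4}; g ≡ 0 at y ∈ {0}; common: ∅.
Collecting: common zeros = {(0, 4)}, so the count is 1.
Comparison with the Bézout bound: 1 ≤ 1 = deg(f)·deg(g), as expected for curves with no common component (the bound is attained).


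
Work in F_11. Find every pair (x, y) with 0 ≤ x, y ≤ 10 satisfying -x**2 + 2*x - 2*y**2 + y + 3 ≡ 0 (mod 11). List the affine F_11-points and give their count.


Affine F_11-points: {(0, 7), (0, 10), (1, 3), (2, 7), (2, 10), (3, 0), (3, 6), (4, 2), (4, 4), (5, 8), (5, 9), (6, 1), (6, 5), (7, 1), (7, 5), (8, 8), (8, 9), (9, 2), (9, 4), (10, 0), (10, 6)}; count = 21.

For each of the 121 pairs (x, y) ∈ F_11², evaluate f(x, y) mod 11. Record the zeros.
  x = 0: [0↦3, 1↦2, 2↦8, 3↦10, 4↦8, 5↦2, 6↦3, 7↦0, 8↦4, 9↦4, 10↦0]  zeros at y ∈ {7, 10}
  x = 1: [0↦4, 1↦3, 2↦9, 3↦0, 4↦9, 5↦3, 6↦4, 7↦1, 8↦5, 9↦5, 10↦1]  zeros at y ∈ {3}
  x = 2: [0↦3, 1↦2, 2↦8, 3↦10, 4↦8, 5↦2, 6↦3, 7↦0, 8↦4, 9↦4, 10↦0]  zeros at y ∈ {7, 10}
  x = 3: [0↦0, 1↦10, 2↦5, 3↦7, 4↦5, 5↦10, 6↦0, 7↦8, 8↦1, 9↦1, 10↦8]  zeros at y ∈ {0, 6}
  x = 4: [0↦6, 1↦5, 2↦0, 3↦2, 4↦0, 5↦5, 6↦6, 7↦3, 8↦7, 9↦7, 10↦3]  zeros at y ∈ {2, 4}
  x = 5: [0↦10, 1↦9, 2↦4, 3↦6, 4↦4, 5↦9, 6↦10, 7↦7, 8↦0, 9↦0, 10↦7]  zeros at y ∈ {8, 9}
  x = 6: [0↦1, 1↦0, 2↦6, 3↦8, 4↦6, 5↦0, 6↦1, 7↦9, 8↦2, 9↦2, 10↦9]  zeros at y ∈ {1, 5}
  x = 7: [0↦1, 1↦0, 2↦6, 3↦8, 4↦6, 5↦0, 6↦1, 7↦9, 8↦2, 9↦2, 10↦9]  zeros at y ∈ {1, 5}
  x = 8: [0↦10, 1↦9, 2↦4, 3↦6, 4↦4, 5↦9, 6↦10, 7↦7, 8↦0, 9↦0, 10↦7]  zeros at y ∈ {8, 9}
  x = 9: [0↦6, 1↦5, 2↦0, 3↦2, 4↦0, 5↦5, 6↦6, 7↦3, 8↦7, 9↦7, 10↦3]  zeros at y ∈ {2, 4}
  x = 10: [0↦0, 1↦10, 2↦5, 3↦7, 4↦5, 5↦10, 6↦0, 7↦8, 8↦1, 9↦1, 10↦8]  zeros at y ∈ {0, 6}
Collecting zeros: affine points = {(0, 7), (0, 10), (1, 3), (2, 7), (2, 10), (3, 0), (3, 6), (4, 2), (4, 4), (5, 8), (5, 9), (6, 1), (6, 5), (7, 1), (7, 5), (8, 8), (8, 9), (9, 2), (9, 4), (10, 0), (10, 6)}.
Total count |C(F_11)_aff| = 21.


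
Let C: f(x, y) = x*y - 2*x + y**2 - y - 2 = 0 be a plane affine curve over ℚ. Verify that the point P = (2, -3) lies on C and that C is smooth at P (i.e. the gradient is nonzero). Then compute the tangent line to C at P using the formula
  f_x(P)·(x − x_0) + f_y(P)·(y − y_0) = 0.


Tangent line at P: -5*x - 5*y - 5 = 0.

Step 1: f(2, -3) = 0, so P lies on C.
Step 2: partial derivatives
  f_x(x, y) = y - 2, f_y(x, y) = x + 2*y - 1.
  f_x(P) = -5, f_y(P) = -5 (gradient nonzero, so P is smooth).
Step 3: tangent line at P: -5·(x − 2) + -5·(y − -3) = 0.
Expanding: -5*x - 5*y - 5 = 0.


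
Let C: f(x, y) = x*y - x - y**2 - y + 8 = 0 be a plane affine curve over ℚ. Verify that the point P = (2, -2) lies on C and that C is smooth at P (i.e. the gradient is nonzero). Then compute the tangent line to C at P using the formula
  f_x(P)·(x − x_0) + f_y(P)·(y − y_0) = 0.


Tangent line at P: -3*x + 5*y + 16 = 0.

Step 1: f(2, -2) = 0, so P lies on C.
Step 2: partial derivatives
  f_x(x, y) = y - 1, f_y(x, y) = x - 2*y - 1.
  f_x(P) = -3, f_y(P) = 5 (gradient nonzero, so P is smooth).
Step 3: tangent line at P: -3·(x − 2) + 5·(y − -2) = 0.
Expanding: -3*x + 5*y + 16 = 0.


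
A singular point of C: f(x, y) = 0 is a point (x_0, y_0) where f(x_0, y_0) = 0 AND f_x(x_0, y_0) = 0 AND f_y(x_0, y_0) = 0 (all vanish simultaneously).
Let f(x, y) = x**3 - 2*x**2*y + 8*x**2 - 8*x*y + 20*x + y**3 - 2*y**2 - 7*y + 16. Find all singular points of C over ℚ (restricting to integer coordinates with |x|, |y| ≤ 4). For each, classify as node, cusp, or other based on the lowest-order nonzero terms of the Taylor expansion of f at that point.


Singular points: {(-2, 1)}; classification: cusp.

Compute partial derivatives:
  f_x = 3*x**2 - 4*x*y + 16*x - 8*y + 20.
  f_y = -2*x**2 - 8*x + 3*y**2 - 4*y - 7.
Scan x_0 ∈ {−4, ..., 4}. For each x_0, f_y(x_0, y) is a polynomial in y; find its integer roots y ∈ {−4, ..., 4}, then test f_x and f at those candidates.
  x = -4: f_y(-4, y) = 3*y**2 - 4*y - 7; vanishes at y ∈ {-1}. (-4, -1): f_x = -4 ≠ 0.
  x = -3: f_y(-3, y) = 3*y**2 - 4*y - 1; no integer root y with |y| ≤ 4.
  x = -2: f_y(-2, y) = 3*y**2 - 4*y + 1; vanishes at y ∈ {1}. (-2, 1): f_x = 0, f = 0 — SINGULAR.
  x = -1: f_y(-1, y) = 3*y**2 - 4*y - 1; no integer root y with |y| ≤ 4.
  x = 0: f_y(0, y) = 3*y**2 - 4*y - 7; vanishes at y ∈ {-1}. (0, -1): f_x = 28 ≠ 0.
  x = 1: f_y(1, y) = 3*y**2 - 4*y - 17; no integer root y with |y| ≤ 4.
  x = 2: f_y(2, y) = 3*y**2 - 4*y - 31; no integer root y with |y| ≤ 4.
  x = 3: f_y(3, y) = 3*y**2 - 4*y - 49; no integer root y with |y| ≤ 4.
  x = 4: f_y(4, y) = 3*y**2 - 4*y - 71; no integer root y with |y| ≤ 4.
Only singular point on the grid: (-2, 1).
Classify: substitute x = -2 + u, y = 1 + v and expand: f = u**3 - 2*u**2*v + v**3 + v**2.
No constant or linear terms (consistent with a singular point). Quadratic part: v**2. Cubic part: u**3 - 2*u**2*v + v**3.
The quadratic part v**2 is a perfect square, so there is a single (double) tangent line v = 0, i.e. y = 1. Restricting the cubic part to that line (v = 0) leaves u**3 ≠ 0, so f is not divisible by v and the branch is v² ≈ -u**3 to lowest order — this is a cusp.
Classification: cusp.


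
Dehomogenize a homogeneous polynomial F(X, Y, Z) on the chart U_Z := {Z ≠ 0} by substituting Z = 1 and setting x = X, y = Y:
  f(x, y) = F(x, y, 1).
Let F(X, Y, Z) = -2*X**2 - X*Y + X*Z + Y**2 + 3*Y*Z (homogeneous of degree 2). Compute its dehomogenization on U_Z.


f(x, y) = -2*x**2 - x*y + x + y**2 + 3*y

On U_Z we set Z = 1. Each monomial c·X^i·Y^j·Z^k in F becomes c·x^i·y^j·1^k = c·x^i·y^j.
Substituting Z = 1: F(X, Y, 1) = -2*x**2 - x*y + x + y**2 + 3*y.
Note: deg(f) ≤ deg(F) = 2; strict inequality happens when F is divisible by Z (lost terms).


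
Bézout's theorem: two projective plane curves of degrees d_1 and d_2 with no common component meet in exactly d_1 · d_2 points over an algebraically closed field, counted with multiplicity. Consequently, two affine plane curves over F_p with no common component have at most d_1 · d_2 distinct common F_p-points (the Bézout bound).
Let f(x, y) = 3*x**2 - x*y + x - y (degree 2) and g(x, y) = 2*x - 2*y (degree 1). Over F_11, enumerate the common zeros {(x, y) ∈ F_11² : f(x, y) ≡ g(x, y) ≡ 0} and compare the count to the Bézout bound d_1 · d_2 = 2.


Common zeros: {(0, 0)}; count = 1; Bézout bound = 2.

deg(f) = 2, deg(g) = 1, so Bézout bound = 2.
Scan x ∈ F_11. For each x, list the y ∈ F_11 with f(x, y) ≡ 0 and those with g(x, y) ≡ 0 (mod 11); the common zeros in that column are the intersection.
  x = 0: f ≡ 0 at y ∈ {0}; g ≡ 0 at y ∈ {0}; common: {0}.
  x = 1: f ≡ 0 at y ∈ {2}; g ≡ 0 at y ∈ {1}; common: ∅.
  x = 2: f ≡ 0 at y ∈ {1}; g ≡ 0 at y ∈ {2}; common: ∅.
  x = 3: f ≡ 0 at y ∈ {2}; g ≡ 0 at y ∈ {3}; common: ∅.
  x = 4: f ≡ 0 at y ∈ {6}; g ≡ 0 at y ∈ {4}; common: ∅.
  x = 5: f ≡ 0 at y ∈ {6}; g ≡ 0 at y ∈ {5}; common: ∅.
  x = 6: f ≡ 0 at y ∈ {10}; g ≡ 0 at y ∈ {6}; common: ∅.
  x = 7: f ≡ 0 at y ∈ {0}; g ≡ 0 at y ∈ {7}; common: ∅.
  x = 8: f ≡ 0 at y ∈ {10}; g ≡ 0 at y ∈ {8}; common: ∅.
  x = 9: f ≡ 0 at y ∈ {1}; g ≡ 0 at y ∈ {9}; common: ∅.
  x = 10: f ≡ 0 at y ∈ ∅; g ≡ 0 at y ∈ {10}; common: ∅.
Collecting: common zeros = {(0, 0)}, so the count is 1.
Comparison with the Bézout bound: 1 ≤ 2 = deg(f)·deg(g), as expected for curves with no common component (the affine F_11-count falls short of the bound because intersections may lie at infinity, over extension fields, or carry multiplicity).


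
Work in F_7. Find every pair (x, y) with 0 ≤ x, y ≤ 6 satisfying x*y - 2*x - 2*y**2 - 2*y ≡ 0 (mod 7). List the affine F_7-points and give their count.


Affine F_7-points: {(0, 0), (0, 6), (3, 1), (3, 3), (6, 4), (6, 5)}; count = 6.

For each of the 49 pairs (x, y) ∈ F_7², evaluate f(x, y) mod 7. Record the zeros.
  x = 0: [0↦0, 1↦3, 2↦2, 3↦4, 4↦2, 5↦3, 6↦0]  zeros at y ∈ {0, 6}
  x = 1: [0↦5, 1↦2, 2↦2, 3↦5, 4↦4, 5↦6, 6↦4]  zeros at y ∈ ∅
  x = 2: [0↦3, 1↦1, 2↦2, 3↦6, 4↦6, 5↦2, 6↦1]  zeros at y ∈ ∅
  x = 3: [0↦1, 1↦0, 2↦2, 3↦0, 4↦1, 5↦5, 6↦5]  zeros at y ∈ {1, 3}
  x = 4: [0↦6, 1↦6, 2↦2, 3↦1, 4↦3, 5↦1, 6↦2]  zeros at y ∈ ∅
  x = 5: [0↦4, 1↦5, 2↦2, 3↦2, 4↦5, 5↦4, 6↦6]  zeros at y ∈ ∅
  x = 6: [0↦2, 1↦4, 2↦2, 3↦3, 4↦0, 5↦0, 6↦3]  zeros at y ∈ {4, 5}
Collecting zeros: affine points = {(0, 0), (0, 6), (3, 1), (3, 3), (6, 4), (6, 5)}.
Total count |C(F_7)_aff| = 6.


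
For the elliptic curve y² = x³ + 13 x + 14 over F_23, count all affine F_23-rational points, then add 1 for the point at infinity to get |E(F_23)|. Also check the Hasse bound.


Affine points = {(2, 5), (2, 18), (6, 3), (6, 20), (8, 3), (8, 20), (9, 3), (9, 20), (11, 4), (11, 19), (12, 9), (12, 14), (18, 10), (18, 13), (19, 6), (19, 17), (21, 7), (21, 16), (22, 0)}; affine count = 19; |E(F_23)| = 20.

Discriminant check: Δ ∝ 4a³ + 27b² = 4·13³ + 27·14² = 4·2197 + 27·196 ≡ 4 (mod 23). Nonzero ⇒ E is nonsingular.
For each x ∈ F_23, compute rhs = x³ + 13·x + 14 mod 23, then count y ∈ F_23 with y² ≡ rhs.
  x = 0: rhs = 14, matching y values: none (0 points).
  x = 1: rhs = 5, matching y values: none (0 points).
  x = 2: rhs = 2, matching y values: 5, 18 (2 points).
  x = 3: rhs = 11, matching y values: none (0 points).
  x = 4: rhs = 15, matching y values: none (0 points).
  x = 5: rhs = 20, matching y values: none (0 points).
  x = 6: rhs = 9, matching y values: 3, 20 (2 points).
  x = 7: rhs = 11, matching y values: none (0 points).
  x = 8: rhs = 9, matching y values: 3, 20 (2 points).
  x = 9: rhs = 9, matching y values: 3, 20 (2 points).
  x = 10: rhs = 17, matching y values: none (0 points).
  x = 11: rhs = 16, matching y values: 4, 19 (2 points).
  x = 12: rhs = 12, matching y values: 9, 14 (2 points).
  x = 13: rhs = 11, matching y values: none (0 points).
  x = 14: rhs = 19, matching y values: none (0 points).
  x = 15: rhs = 19, matching y values: none (0 points).
  x = 16: rhs = 17, matching y values: none (0 points).
  x = 17: rhs = 19, matching y values: none (0 points).
  x = 18: rhs = 8, matching y values: 10, 13 (2 points).
  x = 19: rhs = 13, matching y values: 6, 17 (2 points).
  x = 20: rhs = 17, matching y values: none (0 points).
  x = 21: rhs = 3, matching y values: 7, 16 (2 points).
  x = 22: rhs = 0, matching y values: 0 (1 points).
Total affine count: 19.
Full point count |E(F_23)| = 19 + 1 = 20.
Hasse bound: |20 − (23+1)| = |-4| = 4 ≤ 2√23 ≈ 9.5917 ✓.


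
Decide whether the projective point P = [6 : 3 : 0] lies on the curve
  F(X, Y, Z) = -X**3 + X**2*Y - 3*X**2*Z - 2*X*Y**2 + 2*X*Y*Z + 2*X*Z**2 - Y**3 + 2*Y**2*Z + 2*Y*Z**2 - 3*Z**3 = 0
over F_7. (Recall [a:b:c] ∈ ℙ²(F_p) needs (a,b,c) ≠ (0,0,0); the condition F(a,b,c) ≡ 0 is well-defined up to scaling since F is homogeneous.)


F(6,3,0) ≡ 2 (mod 7); P is NOT on the curve.

Evaluate F(6, 3, 0) term-by-term (mod 7).
  -X**3 ↦ -1·216·1·1 = -216
  X**2*Y ↦ 1·36·3·1 = 108
  -3*X**2*Z ↦ -3·36·1·0 = 0
  -2*X*Y**2 ↦ -2·6·9·1 = -108
  2*X*Y*Z ↦ 2·6·3·0 = 0
  2*X*Z**2 ↦ 2·6·1·0 = 0
  -Y**3 ↦ -1·1·27·1 = -27
  2*Y**2*Z ↦ 2·1·9·0 = 0
  2*Y*Z**2 ↦ 2·1·3·0 = 0
  -3*Z**3 ↦ -3·1·1·0 = 0
Sum: F(6, 3, 0) = (-216) + (108) + (0) + (-108) + (0) + (0) + (-27) + (0) + (0) + (0) = -243.
Reducing mod 7: -243 ≡ 2 (mod 7).
Since F(a, b, c) ≡ 2 ≠ 0 (mod 7), P does NOT lie on the curve.


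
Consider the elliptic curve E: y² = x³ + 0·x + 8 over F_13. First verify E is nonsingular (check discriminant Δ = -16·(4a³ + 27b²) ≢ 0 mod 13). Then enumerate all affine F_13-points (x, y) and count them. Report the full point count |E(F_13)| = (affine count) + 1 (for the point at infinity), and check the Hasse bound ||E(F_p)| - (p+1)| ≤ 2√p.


Affine points = {(1, 3), (1, 10), (2, 4), (2, 9), (3, 3), (3, 10), (5, 4), (5, 9), (6, 4), (6, 9), (7, 0), (8, 0), (9, 3), (9, 10), (11, 0)}; affine count = 15; |E(F_13)| = 16.

Discriminant check: Δ ∝ 4a³ + 27b² = 4·0³ + 27·8² = 4·0 + 27·64 ≡ 12 (mod 13). Nonzero ⇒ E is nonsingular.
For each x ∈ F_13, compute rhs = x³ + 0·x + 8 mod 13, then count y ∈ F_13 with y² ≡ rhs.
  x = 0: rhs = 8, matching y values: none (0 points).
  x = 1: rhs = 9, matching y values: 3, 10 (2 points).
  x = 2: rhs = 3, matching y values: 4, 9 (2 points).
  x = 3: rhs = 9, matching y values: 3, 10 (2 points).
  x = 4: rhs = 7, matching y values: none (0 points).
  x = 5: rhs = 3, matching y values: 4, 9 (2 points).
  x = 6: rhs = 3, matching y values: 4, 9 (2 points).
  x = 7: rhs = 0, matching y values: 0 (1 points).
  x = 8: rhs = 0, matching y values: 0 (1 points).
  x = 9: rhs = 9, matching y values: 3, 10 (2 points).
  x = 10: rhs = 7, matching y values: none (0 points).
  x = 11: rhs = 0, matching y values: 0 (1 points).
  x = 12: rhs = 7, matching y values: none (0 points).
Total affine count: 15.
Full point count |E(F_13)| = 15 + 1 = 16.
Hasse bound: |16 − (13+1)| = |2| = 2 ≤ 2√13 ≈ 7.2111 ✓.


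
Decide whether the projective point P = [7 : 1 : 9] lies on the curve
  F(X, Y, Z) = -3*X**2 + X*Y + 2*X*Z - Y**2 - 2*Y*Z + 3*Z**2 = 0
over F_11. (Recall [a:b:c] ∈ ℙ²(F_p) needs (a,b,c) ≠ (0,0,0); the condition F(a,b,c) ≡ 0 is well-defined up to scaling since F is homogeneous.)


F(7,1,9) ≡ 1 (mod 11); P is NOT on the curve.

Evaluate F(7, 1, 9) term-by-term (mod 11).
  -3*X**2 ↦ -3·49·1·1 = -147
  X*Y ↦ 1·7·1·1 = 7
  2*X*Z ↦ 2·7·1·9 = 126
  -Y**2 ↦ -1·1·1·1 = -1
  -2*Y*Z ↦ -2·1·1·9 = -18
  3*Z**2 ↦ 3·1·1·81 = 243
Sum: F(7, 1, 9) = (-147) + (7) + (126) + (-1) + (-18) + (243) = 210.
Reducing mod 11: 210 ≡ 1 (mod 11).
Since F(a, b, c) ≡ 1 ≠ 0 (mod 11), P does NOT lie on the curve.


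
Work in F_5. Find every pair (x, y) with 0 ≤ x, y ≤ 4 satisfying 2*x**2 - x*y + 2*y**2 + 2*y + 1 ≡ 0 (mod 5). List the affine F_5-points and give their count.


Affine F_5-points: {(0, 1), (0, 3), (3, 1), (3, 2), (4, 3)}; count = 5.

For each of the 25 pairs (x, y) ∈ F_5², evaluate f(x, y) mod 5. Record the zeros.
  x = 0: [0↦1, 1↦0, 2↦3, 3↦0, 4↦1]  zeros at y ∈ {1, 3}
  x = 1: [0↦3, 1↦1, 2↦3, 3↦4, 4↦4]  zeros at y ∈ ∅
  x = 2: [0↦4, 1↦1, 2↦2, 3↦2, 4↦1]  zeros at y ∈ ∅
  x = 3: [0↦4, 1↦0, 2↦0, 3↦4, 4↦2]  zeros at y ∈ {1, 2}
  x = 4: [0↦3, 1↦3, 2↦2, 3↦0, 4↦2]  zeros at y ∈ {3}
Collecting zeros: affine points = {(0, 1), (0, 3), (3, 1), (3, 2), (4, 3)}.
Total count |C(F_5)_aff| = 5.


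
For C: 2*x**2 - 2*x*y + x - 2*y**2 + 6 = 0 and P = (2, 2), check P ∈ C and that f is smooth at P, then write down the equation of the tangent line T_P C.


Tangent line at P: 5*x - 12*y + 14 = 0.

Step 1: f(2, 2) = 0, so P lies on C.
Step 2: partial derivatives
  f_x(x, y) = 4*x - 2*y + 1, f_y(x, y) = -2*x - 4*y.
  f_x(P) = 5, f_y(P) = -12 (gradient nonzero, so P is smooth).
Step 3: tangent line at P: 5·(x − 2) + -12·(y − 2) = 0.
Expanding: 5*x - 12*y + 14 = 0.


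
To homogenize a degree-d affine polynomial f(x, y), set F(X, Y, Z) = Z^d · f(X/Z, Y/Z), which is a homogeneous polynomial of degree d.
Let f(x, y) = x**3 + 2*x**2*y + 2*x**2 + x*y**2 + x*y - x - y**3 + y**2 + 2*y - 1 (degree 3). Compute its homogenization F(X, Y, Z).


F(X, Y, Z) = X**3 + 2*X**2*Y + 2*X**2*Z + X*Y**2 + X*Y*Z - X*Z**2 - Y**3 + Y**2*Z + 2*Y*Z**2 - Z**3

deg(f) = 3.
Substitute x = X/Z, y = Y/Z into f, then multiply by Z^3.
  monomial 1·x^3·y^0 ↦ 1·X^3·Y^0·Z^0.
  monomial 2·x^2·y^1 ↦ 2·X^2·Y^1·Z^0.
  monomial 2·x^2·y^0 ↦ 2·X^2·Y^0·Z^1.
  monomial 1·x^1·y^2 ↦ 1·X^1·Y^2·Z^0.
  monomial 1·x^1·y^1 ↦ 1·X^1·Y^1·Z^1.
  monomial -1·x^1·y^0 ↦ -1·X^1·Y^0·Z^2.
  monomial -1·x^0·y^3 ↦ -1·X^0·Y^3·Z^0.
  monomial 1·x^0·y^2 ↦ 1·X^0·Y^2·Z^1.
  monomial 2·x^0·y^1 ↦ 2·X^0·Y^1·Z^2.
  monomial -1·x^0·y^0 ↦ -1·X^0·Y^0·Z^3.
Collecting: F(X, Y, Z) = X**3 + 2*X**2*Y + 2*X**2*Z + X*Y**2 + X*Y*Z - X*Z**2 - Y**3 + Y**2*Z + 2*Y*Z**2 - Z**3.


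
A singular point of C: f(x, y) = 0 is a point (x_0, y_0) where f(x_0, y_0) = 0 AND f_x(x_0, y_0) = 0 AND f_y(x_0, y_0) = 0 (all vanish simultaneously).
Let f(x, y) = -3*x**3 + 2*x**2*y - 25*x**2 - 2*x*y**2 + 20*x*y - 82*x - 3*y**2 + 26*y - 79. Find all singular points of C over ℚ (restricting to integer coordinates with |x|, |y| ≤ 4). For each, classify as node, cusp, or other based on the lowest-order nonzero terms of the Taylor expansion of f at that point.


Singular points: {(-2, 3)}; classification: node.

Compute partial derivatives:
  f_x = -9*x**2 + 4*x*y - 50*x - 2*y**2 + 20*y - 82.
  f_y = 2*x**2 - 4*x*y + 20*x - 6*y + 26.
Scan x_0 ∈ {−4, ..., 4}. For each x_0, f_y(x_0, y) is a polynomial in y; find its integer roots y ∈ {−4, ..., 4}, then test f_x and f at those candidates.
  x = -4: f_y(-4, y) = 10*y - 22; no integer root y with |y| ≤ 4.
  x = -3: f_y(-3, y) = 6*y - 16; no integer root y with |y| ≤ 4.
  x = -2: f_y(-2, y) = 2*y - 6; vanishes at y ∈ {3}. (-2, 3): f_x = 0, f = 0 — SINGULAR.
  x = -1: f_y(-1, y) = 8 - 2*y; vanishes at y ∈ {4}. (-1, 4): f_x = -9 ≠ 0.
  x = 0: f_y(0, y) = 26 - 6*y; no integer root y with |y| ≤ 4.
  x = 1: f_y(1, y) = 48 - 10*y; no integer root y with |y| ≤ 4.
  x = 2: f_y(2, y) = 74 - 14*y; no integer root y with |y| ≤ 4.
  x = 3: f_y(3, y) = 104 - 18*y; no integer root y with |y| ≤ 4.
  x = 4: f_y(4, y) = 138 - 22*y; no integer root y with |y| ≤ 4.
Only singular point on the grid: (-2, 3).
Classify: substitute x = -2 + u, y = 3 + v and expand: f = -3*u**3 + 2*u**2*v - u**2 - 2*u*v**2 + v**2.
No constant or linear terms (consistent with a singular point). Quadratic part: -u**2 + v**2. Cubic part: -3*u**3 + 2*u**2*v - 2*u*v**2.
The quadratic part v**2 - u**2 = (v − u)(v + u) splits into two distinct linear factors, so there are two distinct tangent lines y − 3 = ±(x − -2) — this is a node (ordinary double point).
Classification: node.


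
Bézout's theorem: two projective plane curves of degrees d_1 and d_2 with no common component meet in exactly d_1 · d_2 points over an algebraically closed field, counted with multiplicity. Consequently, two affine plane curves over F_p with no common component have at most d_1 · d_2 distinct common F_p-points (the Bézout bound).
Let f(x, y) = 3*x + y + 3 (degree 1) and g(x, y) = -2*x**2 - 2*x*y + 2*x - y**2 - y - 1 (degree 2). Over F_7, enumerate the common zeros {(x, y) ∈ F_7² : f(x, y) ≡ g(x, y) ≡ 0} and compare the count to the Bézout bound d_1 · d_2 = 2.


Common zeros: {(0, 4)}; count = 1; Bézout bound = 2.

deg(f) = 1, deg(g) = 2, so Bézout bound = 2.
Scan x ∈ F_7. For each x, list the y ∈ F_7 with f(x, y) ≡ 0 and those with g(x, y) ≡ 0 (mod 7); the common zeros in that column are the intersection.
  x = 0: f ≡ 0 at y ∈ {4}; g ≡ 0 at y ∈ {2, 4}; common: {4}.
  x = 1: f ≡ 0 at y ∈ {1}; g ≡ 0 at y ∈ ∅; common: ∅.
  x = 2: f ≡ 0 at y ∈ {5}; g ≡ 0 at y ∈ ∅; common: ∅.
  x = 3: f ≡ 0 at y ∈ {2}; g ≡ 0 at y ∈ {1, 6}; common: ∅.
  x = 4: f ≡ 0 at y ∈ {6}; g ≡ 0 at y ∈ {1, 4}; common: ∅.
  x = 5: f ≡ 0 at y ∈ {3}; g ≡ 0 at y ∈ ∅; common: ∅.
  x = 6: f ≡ 0 at y ∈ {0}; g ≡ 0 at y ∈ {2, 6}; common: ∅.
Collecting: common zeros = {(0, 4)}, so the count is 1.
Comparison with the Bézout bound: 1 ≤ 2 = deg(f)·deg(g), as expected for curves with no common component (the affine F_7-count falls short of the bound because intersections may lie at infinity, over extension fields, or carry multiplicity).


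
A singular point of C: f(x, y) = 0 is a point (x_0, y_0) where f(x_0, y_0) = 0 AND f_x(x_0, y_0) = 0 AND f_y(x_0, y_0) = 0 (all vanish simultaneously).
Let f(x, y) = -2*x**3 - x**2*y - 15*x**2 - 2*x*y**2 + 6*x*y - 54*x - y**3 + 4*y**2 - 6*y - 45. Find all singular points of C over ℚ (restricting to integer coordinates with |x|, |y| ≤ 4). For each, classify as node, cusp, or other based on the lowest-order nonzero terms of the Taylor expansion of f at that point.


Singular points: {(-3, 3)}; classification: cusp.

Compute partial derivatives:
  f_x = -6*x**2 - 2*x*y - 30*x - 2*y**2 + 6*y - 54.
  f_y = -x**2 - 4*x*y + 6*x - 3*y**2 + 8*y - 6.
Scan x_0 ∈ {−4, ..., 4}. For each x_0, f_y(x_0, y) is a polynomial in y; find its integer roots y ∈ {−4, ..., 4}, then test f_x and f at those candidates.
  x = -4: f_y(-4, y) = -3*y**2 + 24*y - 46; no integer root y with |y| ≤ 4.
  x = -3: f_y(-3, y) = -3*y**2 + 20*y - 33; vanishes at y ∈ {3}. (-3, 3): f_x = 0, f = 0 — SINGULAR.
  x = -2: f_y(-2, y) = -3*y**2 + 16*y - 22; no integer root y with |y| ≤ 4.
  x = -1: f_y(-1, y) = -3*y**2 + 12*y - 13; no integer root y with |y| ≤ 4.
  x = 0: f_y(0, y) = -3*y**2 + 8*y - 6; no integer root y with |y| ≤ 4.
  x = 1: f_y(1, y) = -3*y**2 + 4*y - 1; vanishes at y ∈ {1}. (1, 1): f_x = -88 ≠ 0.
  x = 2: f_y(2, y) = 2 - 3*y**2; no integer root y with |y| ≤ 4.
  x = 3: f_y(3, y) = -3*y**2 - 4*y + 3; no integer root y with |y| ≤ 4.
  x = 4: f_y(4, y) = -3*y**2 - 8*y + 2; no integer root y with |y| ≤ 4.
Only singular point on the grid: (-3, 3).
Classify: substitute x = -3 + u, y = 3 + v and expand: f = -2*u**3 - u**2*v - 2*u*v**2 - v**3 + v**2.
No constant or linear terms (consistent with a singular point). Quadratic part: v**2. Cubic part: -2*u**3 - u**2*v - 2*u*v**2 - v**3.
The quadratic part v**2 is a perfect square, so there is a single (double) tangent line v = 0, i.e. y = 3. Restricting the cubic part to that line (v = 0) leaves -2*u**3 ≠ 0, so f is not divisible by v and the branch is v² ≈ 2*u**3 to lowest order — this is a cusp.
Classification: cusp.


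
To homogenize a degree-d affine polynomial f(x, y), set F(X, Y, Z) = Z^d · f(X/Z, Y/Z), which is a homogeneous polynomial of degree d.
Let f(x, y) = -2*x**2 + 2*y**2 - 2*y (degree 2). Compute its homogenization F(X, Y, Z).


F(X, Y, Z) = -2*X**2 + 2*Y**2 - 2*Y*Z

deg(f) = 2.
Substitute x = X/Z, y = Y/Z into f, then multiply by Z^2.
  monomial -2·x^2·y^0 ↦ -2·X^2·Y^0·Z^0.
  monomial 2·x^0·y^2 ↦ 2·X^0·Y^2·Z^0.
  monomial -2·x^0·y^1 ↦ -2·X^0·Y^1·Z^1.
Collecting: F(X, Y, Z) = -2*X**2 + 2*Y**2 - 2*Y*Z.


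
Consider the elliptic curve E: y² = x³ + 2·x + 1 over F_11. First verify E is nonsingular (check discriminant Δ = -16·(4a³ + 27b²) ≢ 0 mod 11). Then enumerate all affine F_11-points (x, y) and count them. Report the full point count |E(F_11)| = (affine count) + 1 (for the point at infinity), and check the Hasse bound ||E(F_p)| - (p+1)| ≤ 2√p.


Affine points = {(0, 1), (0, 10), (1, 2), (1, 9), (3, 1), (3, 10), (5, 2), (5, 9), (6, 3), (6, 8), (8, 1), (8, 10), (9, 0), (10, 3), (10, 8)}; affine count = 15; |E(F_11)| = 16.

Discriminant check: Δ ∝ 4a³ + 27b² = 4·2³ + 27·1² = 4·8 + 27·1 ≡ 4 (mod 11). Nonzero ⇒ E is nonsingular.
For each x ∈ F_11, compute rhs = x³ + 2·x + 1 mod 11, then count y ∈ F_11 with y² ≡ rhs.
  x = 0: rhs = 1, matching y values: 1, 10 (2 points).
  x = 1: rhs = 4, matching y values: 2, 9 (2 points).
  x = 2: rhs = 2, matching y values: none (0 points).
  x = 3: rhs = 1, matching y values: 1, 10 (2 points).
  x = 4: rhs = 7, matching y values: none (0 points).
  x = 5: rhs = 4, matching y values: 2, 9 (2 points).
  x = 6: rhs = 9, matching y values: 3, 8 (2 points).
  x = 7: rhs = 6, matching y values: none (0 points).
  x = 8: rhs = 1, matching y values: 1, 10 (2 points).
  x = 9: rhs = 0, matching y values: 0 (1 points).
  x = 10: rhs = 9, matching y values: 3, 8 (2 points).
Total affine count: 15.
Full point count |E(F_11)| = 15 + 1 = 16.
Hasse bound: |16 − (11+1)| = |4| = 4 ≤ 2√11 ≈ 6.6332 ✓.


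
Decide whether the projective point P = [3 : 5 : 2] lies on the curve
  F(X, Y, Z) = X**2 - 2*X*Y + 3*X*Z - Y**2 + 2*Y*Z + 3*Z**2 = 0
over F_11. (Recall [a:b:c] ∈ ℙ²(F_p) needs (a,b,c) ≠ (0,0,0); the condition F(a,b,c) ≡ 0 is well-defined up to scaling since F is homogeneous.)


F(3,5,2) ≡ 4 (mod 11); P is NOT on the curve.

Evaluate F(3, 5, 2) term-by-term (mod 11).
  X**2 ↦ 1·9·1·1 = 9
  -2*X*Y ↦ -2·3·5·1 = -30
  3*X*Z ↦ 3·3·1·2 = 18
  -Y**2 ↦ -1·1·25·1 = -25
  2*Y*Z ↦ 2·1·5·2 = 20
  3*Z**2 ↦ 3·1·1·4 = 12
Sum: F(3, 5, 2) = (9) + (-30) + (18) + (-25) + (20) + (12) = 4.
Reducing mod 11: 4 ≡ 4 (mod 11).
Since F(a, b, c) ≡ 4 ≠ 0 (mod 11), P does NOT lie on the curve.


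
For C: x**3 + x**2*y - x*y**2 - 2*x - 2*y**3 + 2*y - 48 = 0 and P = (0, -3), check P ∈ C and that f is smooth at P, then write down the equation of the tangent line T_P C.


Tangent line at P: -11*x - 52*y - 156 = 0.

Step 1: f(0, -3) = 0, so P lies on C.
Step 2: partial derivatives
  f_x(x, y) = 3*x**2 + 2*x*y - y**2 - 2, f_y(x, y) = x**2 - 2*x*y - 6*y**2 + 2.
  f_x(P) = -11, f_y(P) = -52 (gradient nonzero, so P is smooth).
Step 3: tangent line at P: -11·(x − 0) + -52·(y − -3) = 0.
Expanding: -11*x - 52*y - 156 = 0.


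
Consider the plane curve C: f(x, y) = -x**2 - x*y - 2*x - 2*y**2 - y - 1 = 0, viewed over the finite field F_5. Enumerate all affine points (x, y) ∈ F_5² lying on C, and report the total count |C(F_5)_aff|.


Affine F_5-points: {(4, 0)}; count = 1.

For each of the 25 pairs (x, y) ∈ F_5², evaluate f(x, y) mod 5. Record the zeros.
  x = 0: [0↦4, 1↦1, 2↦4, 3↦3, 4↦3]  zeros at y ∈ ∅
  x = 1: [0↦1, 1↦2, 2↦4, 3↦2, 4↦1]  zeros at y ∈ ∅
  x = 2: [0↦1, 1↦1, 2↦2, 3↦4, 4↦2]  zeros at y ∈ ∅
  x = 3: [0↦4, 1↦3, 2↦3, 3↦4, 4↦1]  zeros at y ∈ ∅
  x = 4: [0↦0, 1↦3, 2↦2, 3↦2, 4↦3]  zeros at y ∈ {0}
Collecting zeros: affine points = {(4, 0)}.
Total count |C(F_5)_aff| = 1.


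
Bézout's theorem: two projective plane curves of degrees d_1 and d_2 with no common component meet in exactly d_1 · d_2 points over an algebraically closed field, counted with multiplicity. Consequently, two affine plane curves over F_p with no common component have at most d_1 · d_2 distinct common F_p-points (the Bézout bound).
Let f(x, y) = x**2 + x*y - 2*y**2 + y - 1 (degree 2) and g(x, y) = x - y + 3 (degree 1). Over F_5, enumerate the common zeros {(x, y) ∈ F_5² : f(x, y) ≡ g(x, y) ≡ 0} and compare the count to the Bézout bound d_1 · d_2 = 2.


Common zeros: {(3, 1)}; count = 1; Bézout bound = 2.

deg(f) = 2, deg(g) = 1, so Bézout bound = 2.
Scan x ∈ F_5. For each x, list the y ∈ F_5 with f(x, y) ≡ 0 and those with g(x, y) ≡ 0 (mod 5); the common zeros in that column are the intersection.
  x = 0: f ≡ 0 at y ∈ ∅; g ≡ 0 at y ∈ {3}; common: ∅.
  x = 1: f ≡ 0 at y ∈ {0, 1}; g ≡ 0 at y ∈ {4}; common: ∅.
  x = 2: f ≡ 0 at y ∈ ∅; g ≡ 0 at y ∈ {0}; common: ∅.
  x = 3: f ≡ 0 at y ∈ {1}; g ≡ 0 at y ∈ {1}; common: {1}.
  x = 4: f ≡ 0 at y ∈ {0}; g ≡ 0 at y ∈ {2}; common: ∅.
Collecting: common zeros = {(3, 1)}, so the count is 1.
Comparison with the Bézout bound: 1 ≤ 2 = deg(f)·deg(g), as expected for curves with no common component (the affine F_5-count falls short of the bound because intersections may lie at infinity, over extension fields, or carry multiplicity).


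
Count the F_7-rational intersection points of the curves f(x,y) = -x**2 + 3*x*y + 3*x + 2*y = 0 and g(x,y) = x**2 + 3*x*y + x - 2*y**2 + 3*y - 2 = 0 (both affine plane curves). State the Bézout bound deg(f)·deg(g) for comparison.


Common zeros: ∅; count = 0; Bézout bound = 4.

deg(f) = 2, deg(g) = 2, so Bézout bound = 4.
Scan x ∈ F_7. For each x, list the y ∈ F_7 with f(x, y) ≡ 0 and those with g(x, y) ≡ 0 (mod 7); the common zeros in that column are the intersection.
  x = 0: f ≡ 0 at y ∈ {0}; g ≡ 0 at y ∈ {6}; common: ∅.
  x = 1: f ≡ 0 at y ∈ {1}; g ≡ 0 at y ∈ {0, 3}; common: ∅.
  x = 2: f ≡ 0 at y ∈ {5}; g ≡ 0 at y ∈ {2, 6}; common: ∅.
  x = 3: f ≡ 0 at y ∈ {0}; g ≡ 0 at y ∈ {3}; common: ∅.
  x = 4: f ≡ 0 at y ∈ ∅; g ≡ 0 at y ∈ ∅; common: ∅.
  x = 5: f ≡ 0 at y ∈ {1}; g ≡ 0 at y ∈ {0, 2}; common: ∅.
  x = 6: f ≡ 0 at y ∈ {3}; g ≡ 0 at y ∈ ∅; common: ∅.
Collecting: common zeros = ∅, so the count is 0.
Comparison with the Bézout bound: 0 ≤ 4 = deg(f)·deg(g), as expected for curves with no common component (the affine F_7-count falls short of the bound because intersections may lie at infinity, over extension fields, or carry multiplicity).
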